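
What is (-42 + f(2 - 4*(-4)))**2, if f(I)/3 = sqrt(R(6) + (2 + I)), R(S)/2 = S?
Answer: 2052 - 1008*sqrt(2) ≈ 626.47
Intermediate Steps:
R(S) = 2*S
f(I) = 3*sqrt(14 + I) (f(I) = 3*sqrt(2*6 + (2 + I)) = 3*sqrt(12 + (2 + I)) = 3*sqrt(14 + I))
(-42 + f(2 - 4*(-4)))**2 = (-42 + 3*sqrt(14 + (2 - 4*(-4))))**2 = (-42 + 3*sqrt(14 + (2 + 16)))**2 = (-42 + 3*sqrt(14 + 18))**2 = (-42 + 3*sqrt(32))**2 = (-42 + 3*(4*sqrt(2)))**2 = (-42 + 12*sqrt(2))**2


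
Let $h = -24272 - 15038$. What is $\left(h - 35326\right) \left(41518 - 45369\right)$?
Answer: $287423236$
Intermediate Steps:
$h = -39310$
$\left(h - 35326\right) \left(41518 - 45369\right) = \left(-39310 - 35326\right) \left(41518 - 45369\right) = \left(-74636\right) \left(-3851\right) = 287423236$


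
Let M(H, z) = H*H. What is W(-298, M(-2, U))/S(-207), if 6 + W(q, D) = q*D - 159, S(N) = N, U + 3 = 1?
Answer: 59/9 ≈ 6.5556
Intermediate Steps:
U = -2 (U = -3 + 1 = -2)
M(H, z) = H²
W(q, D) = -165 + D*q (W(q, D) = -6 + (q*D - 159) = -6 + (D*q - 159) = -6 + (-159 + D*q) = -165 + D*q)
W(-298, M(-2, U))/S(-207) = (-165 + (-2)²*(-298))/(-207) = (-165 + 4*(-298))*(-1/207) = (-165 - 1192)*(-1/207) = -1357*(-1/207) = 59/9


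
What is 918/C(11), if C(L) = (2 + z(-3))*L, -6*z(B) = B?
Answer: 1836/55 ≈ 33.382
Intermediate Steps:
z(B) = -B/6
C(L) = 5*L/2 (C(L) = (2 - ⅙*(-3))*L = (2 + ½)*L = 5*L/2)
918/C(11) = 918/(((5/2)*11)) = 918/(55/2) = 918*(2/55) = 1836/55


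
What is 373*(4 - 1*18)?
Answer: -5222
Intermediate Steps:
373*(4 - 1*18) = 373*(4 - 18) = 373*(-14) = -5222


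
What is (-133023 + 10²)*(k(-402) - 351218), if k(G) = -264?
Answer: 46720041886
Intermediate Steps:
(-133023 + 10²)*(k(-402) - 351218) = (-133023 + 10²)*(-264 - 351218) = (-133023 + 100)*(-351482) = -132923*(-351482) = 46720041886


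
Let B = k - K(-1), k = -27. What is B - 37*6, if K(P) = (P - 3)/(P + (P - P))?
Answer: -253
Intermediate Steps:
K(P) = (-3 + P)/P (K(P) = (-3 + P)/(P + 0) = (-3 + P)/P)
B = -31 (B = -27 - (-3 - 1)/(-1) = -27 - (-1)*(-4) = -27 - 1*4 = -27 - 4 = -31)
B - 37*6 = -31 - 37*6 = -31 - 222 = -253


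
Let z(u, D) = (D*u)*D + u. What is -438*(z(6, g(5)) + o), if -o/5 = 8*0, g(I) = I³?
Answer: -41065128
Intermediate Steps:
z(u, D) = u + u*D² (z(u, D) = u*D² + u = u + u*D²)
o = 0 (o = -40*0 = -5*0 = 0)
-438*(z(6, g(5)) + o) = -438*(6*(1 + (5³)²) + 0) = -438*(6*(1 + 125²) + 0) = -438*(6*(1 + 15625) + 0) = -438*(6*15626 + 0) = -438*(93756 + 0) = -438*93756 = -41065128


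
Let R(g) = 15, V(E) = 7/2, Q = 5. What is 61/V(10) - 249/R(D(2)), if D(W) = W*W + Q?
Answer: 29/35 ≈ 0.82857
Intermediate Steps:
D(W) = 5 + W**2 (D(W) = W*W + 5 = W**2 + 5 = 5 + W**2)
V(E) = 7/2 (V(E) = 7*(1/2) = 7/2)
61/V(10) - 249/R(D(2)) = 61/(7/2) - 249/15 = 61*(2/7) - 249*1/15 = 122/7 - 83/5 = 29/35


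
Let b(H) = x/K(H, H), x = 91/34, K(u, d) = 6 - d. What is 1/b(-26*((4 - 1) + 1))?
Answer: 3740/91 ≈ 41.099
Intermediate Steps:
x = 91/34 (x = 91*(1/34) = 91/34 ≈ 2.6765)
b(H) = 91/(34*(6 - H))
1/b(-26*((4 - 1) + 1)) = 1/(-91/(-204 + 34*(-26*((4 - 1) + 1)))) = 1/(-91/(-204 + 34*(-26*(3 + 1)))) = 1/(-91/(-204 + 34*(-26*4))) = 1/(-91/(-204 + 34*(-104))) = 1/(-91/(-204 - 3536)) = 1/(-91/(-3740)) = 1/(-91*(-1/3740)) = 1/(91/3740) = 3740/91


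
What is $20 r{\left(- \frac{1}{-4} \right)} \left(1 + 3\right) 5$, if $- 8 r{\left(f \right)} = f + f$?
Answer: $-25$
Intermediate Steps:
$r{\left(f \right)} = - \frac{f}{4}$ ($r{\left(f \right)} = - \frac{f + f}{8} = - \frac{2 f}{8} = - \frac{f}{4}$)
$20 r{\left(- \frac{1}{-4} \right)} \left(1 + 3\right) 5 = 20 \left(- \frac{\left(-1\right) \frac{1}{-4}}{4}\right) \left(1 + 3\right) 5 = 20 \left(- \frac{\left(-1\right) \left(- \frac{1}{4}\right)}{4}\right) 4 \cdot 5 = 20 \left(\left(- \frac{1}{4}\right) \frac{1}{4}\right) 20 = 20 \left(- \frac{1}{16}\right) 20 = \left(- \frac{5}{4}\right) 20 = -25$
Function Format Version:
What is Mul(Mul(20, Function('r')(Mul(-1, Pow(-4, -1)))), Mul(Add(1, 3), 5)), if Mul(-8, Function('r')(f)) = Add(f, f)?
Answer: -25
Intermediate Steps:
Function('r')(f) = Mul(Rational(-1, 4), f) (Function('r')(f) = Mul(Rational(-1, 8), Add(f, f)) = Mul(Rational(-1, 8), Mul(2, f)) = Mul(Rational(-1, 4), f))
Mul(Mul(20, Function('r')(Mul(-1, Pow(-4, -1)))), Mul(Add(1, 3), 5)) = Mul(Mul(20, Mul(Rational(-1, 4), Mul(-1, Pow(-4, -1)))), Mul(Add(1, 3), 5)) = Mul(Mul(20, Mul(Rational(-1, 4), Mul(-1, Rational(-1, 4)))), Mul(4, 5)) = Mul(Mul(20, Mul(Rational(-1, 4), Rational(1, 4))), 20) = Mul(Mul(20, Rational(-1, 16)), 20) = Mul(Rational(-5, 4), 20) = -25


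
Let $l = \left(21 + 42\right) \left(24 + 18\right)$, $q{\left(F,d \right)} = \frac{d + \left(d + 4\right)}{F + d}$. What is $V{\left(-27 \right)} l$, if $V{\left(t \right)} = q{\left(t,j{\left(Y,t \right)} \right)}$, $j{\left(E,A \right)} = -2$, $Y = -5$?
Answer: $0$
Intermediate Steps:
$q{\left(F,d \right)} = \frac{4 + 2 d}{F + d}$ ($q{\left(F,d \right)} = \frac{d + \left(4 + d\right)}{F + d} = \frac{4 + 2 d}{F + d}$)
$l = 2646$ ($l = 63 \cdot 42 = 2646$)
$V{\left(t \right)} = 0$ ($V{\left(t \right)} = \frac{2 \left(2 - 2\right)}{t - 2} = 2 \frac{1}{-2 + t} 0 = 0$)
$V{\left(-27 \right)} l = 0 \cdot 2646 = 0$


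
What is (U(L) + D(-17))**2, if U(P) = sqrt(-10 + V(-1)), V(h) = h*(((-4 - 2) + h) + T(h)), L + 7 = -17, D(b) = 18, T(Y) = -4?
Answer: 361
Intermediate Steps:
L = -24 (L = -7 - 17 = -24)
V(h) = h*(-10 + h) (V(h) = h*(((-4 - 2) + h) - 4) = h*((-6 + h) - 4) = h*(-10 + h))
U(P) = 1 (U(P) = sqrt(-10 - (-10 - 1)) = sqrt(-10 - 1*(-11)) = sqrt(-10 + 11) = sqrt(1) = 1)
(U(L) + D(-17))**2 = (1 + 18)**2 = 19**2 = 361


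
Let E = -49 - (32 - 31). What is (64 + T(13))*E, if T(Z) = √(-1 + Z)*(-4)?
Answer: -3200 + 400*√3 ≈ -2507.2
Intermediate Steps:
T(Z) = -4*√(-1 + Z)
E = -50 (E = -49 - 1*1 = -49 - 1 = -50)
(64 + T(13))*E = (64 - 4*√(-1 + 13))*(-50) = (64 - 8*√3)*(-50) = -3200 + 400*√3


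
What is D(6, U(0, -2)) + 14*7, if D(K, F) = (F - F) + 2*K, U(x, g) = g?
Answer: 110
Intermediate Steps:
D(K, F) = 2*K (D(K, F) = 0 + 2*K = 2*K)
D(6, U(0, -2)) + 14*7 = 2*6 + 14*7 = 12 + 98 = 110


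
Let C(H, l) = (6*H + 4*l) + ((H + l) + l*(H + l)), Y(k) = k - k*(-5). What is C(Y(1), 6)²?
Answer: 20736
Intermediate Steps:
Y(k) = 6*k (Y(k) = k - (-5)*k = k + 5*k = 6*k)
C(H, l) = 5*l + 7*H + l*(H + l) (C(H, l) = (4*l + 6*H) + (H + l + l*(H + l)) = 5*l + 7*H + l*(H + l))
C(Y(1), 6)² = (6² + 5*6 + 7*(6*1) + (6*1)*6)² = (36 + 30 + 7*6 + 6*6)² = (36 + 30 + 42 + 36)² = 144² = 20736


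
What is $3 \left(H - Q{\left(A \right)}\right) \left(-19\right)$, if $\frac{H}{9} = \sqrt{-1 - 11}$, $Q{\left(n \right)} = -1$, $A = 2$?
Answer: $-57 - 1026 i \sqrt{3} \approx -57.0 - 1777.1 i$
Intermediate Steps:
$H = 18 i \sqrt{3}$ ($H = 9 \sqrt{-1 - 11} = 9 \sqrt{-12} = 9 \cdot 2 i \sqrt{3} = 18 i \sqrt{3} \approx 31.177 i$)
$3 \left(H - Q{\left(A \right)}\right) \left(-19\right) = 3 \left(18 i \sqrt{3} - -1\right) \left(-19\right) = 3 \left(18 i \sqrt{3} + 1\right) \left(-19\right) = 3 \left(1 + 18 i \sqrt{3}\right) \left(-19\right) = \left(3 + 54 i \sqrt{3}\right) \left(-19\right) = -57 - 1026 i \sqrt{3}$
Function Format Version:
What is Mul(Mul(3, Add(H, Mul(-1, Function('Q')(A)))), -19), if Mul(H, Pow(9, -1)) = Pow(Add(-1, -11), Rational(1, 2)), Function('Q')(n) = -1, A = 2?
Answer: Add(-57, Mul(-1026, I, Pow(3, Rational(1, 2)))) ≈ Add(-57.000, Mul(-1777.1, I))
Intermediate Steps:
H = Mul(18, I, Pow(3, Rational(1, 2))) (H = Mul(9, Pow(Add(-1, -11), Rational(1, 2))) = Mul(9, Pow(-12, Rational(1, 2))) = Mul(9, Mul(2, I, Pow(3, Rational(1, 2)))) = Mul(18, I, Pow(3, Rational(1, 2))) ≈ Mul(31.177, I))
Mul(Mul(3, Add(H, Mul(-1, Function('Q')(A)))), -19) = Mul(Mul(3, Add(Mul(18, I, Pow(3, Rational(1, 2))), Mul(-1, -1))), -19) = Mul(Mul(3, Add(Mul(18, I, Pow(3, Rational(1, 2))), 1)), -19) = Mul(Mul(3, Add(1, Mul(18, I, Pow(3, Rational(1, 2))))), -19) = Mul(Add(3, Mul(54, I, Pow(3, Rational(1, 2)))), -19) = Add(-57, Mul(-1026, I, Pow(3, Rational(1, 2))))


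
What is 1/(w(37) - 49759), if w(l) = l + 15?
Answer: -1/49707 ≈ -2.0118e-5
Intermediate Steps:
w(l) = 15 + l
1/(w(37) - 49759) = 1/((15 + 37) - 49759) = 1/(52 - 49759) = 1/(-49707) = -1/49707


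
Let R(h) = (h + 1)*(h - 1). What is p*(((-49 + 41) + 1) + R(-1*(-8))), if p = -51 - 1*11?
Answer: -3472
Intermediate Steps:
R(h) = (1 + h)*(-1 + h)
p = -62 (p = -51 - 11 = -62)
p*(((-49 + 41) + 1) + R(-1*(-8))) = -62*(((-49 + 41) + 1) + (-1 + (-1*(-8))**2)) = -62*((-8 + 1) + (-1 + 8**2)) = -62*(-7 + (-1 + 64)) = -62*(-7 + 63) = -62*56 = -3472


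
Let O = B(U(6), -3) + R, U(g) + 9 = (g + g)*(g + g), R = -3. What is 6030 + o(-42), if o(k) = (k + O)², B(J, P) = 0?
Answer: 8055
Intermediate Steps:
U(g) = -9 + 4*g² (U(g) = -9 + (g + g)*(g + g) = -9 + (2*g)*(2*g) = -9 + 4*g²)
O = -3 (O = 0 - 3 = -3)
o(k) = (-3 + k)² (o(k) = (k - 3)² = (-3 + k)²)
6030 + o(-42) = 6030 + (-3 - 42)² = 6030 + (-45)² = 6030 + 2025 = 8055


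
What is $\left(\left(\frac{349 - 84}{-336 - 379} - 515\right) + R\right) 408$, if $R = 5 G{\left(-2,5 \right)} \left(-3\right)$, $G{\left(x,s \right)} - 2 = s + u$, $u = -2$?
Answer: $- \frac{34444584}{143} \approx -2.4087 \cdot 10^{5}$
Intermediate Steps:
$G{\left(x,s \right)} = s$ ($G{\left(x,s \right)} = 2 + \left(s - 2\right) = 2 + \left(-2 + s\right) = s$)
$R = -75$ ($R = 5 \cdot 5 \left(-3\right) = 25 \left(-3\right) = -75$)
$\left(\left(\frac{349 - 84}{-336 - 379} - 515\right) + R\right) 408 = \left(\left(\frac{349 - 84}{-336 - 379} - 515\right) - 75\right) 408 = \left(\left(\frac{265}{-715} - 515\right) - 75\right) 408 = \left(\left(265 \left(- \frac{1}{715}\right) - 515\right) - 75\right) 408 = \left(\left(- \frac{53}{143} - 515\right) - 75\right) 408 = \left(- \frac{73698}{143} - 75\right) 408 = \left(- \frac{84423}{143}\right) 408 = - \frac{34444584}{143}$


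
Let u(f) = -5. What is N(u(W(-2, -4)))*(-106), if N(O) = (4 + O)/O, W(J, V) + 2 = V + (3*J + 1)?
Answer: -106/5 ≈ -21.200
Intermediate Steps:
W(J, V) = -1 + V + 3*J (W(J, V) = -2 + (V + (3*J + 1)) = -2 + (V + (1 + 3*J)) = -2 + (1 + V + 3*J) = -1 + V + 3*J)
N(O) = (4 + O)/O
N(u(W(-2, -4)))*(-106) = ((4 - 5)/(-5))*(-106) = -⅕*(-1)*(-106) = (⅕)*(-106) = -106/5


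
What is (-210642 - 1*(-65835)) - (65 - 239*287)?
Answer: -76279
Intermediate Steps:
(-210642 - 1*(-65835)) - (65 - 239*287) = (-210642 + 65835) - (65 - 68593) = -144807 - 1*(-68528) = -144807 + 68528 = -76279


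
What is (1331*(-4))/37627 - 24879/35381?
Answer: -1124490577/1331280887 ≈ -0.84467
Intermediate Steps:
(1331*(-4))/37627 - 24879/35381 = -5324*1/37627 - 24879*1/35381 = -5324/37627 - 24879/35381 = -1124490577/1331280887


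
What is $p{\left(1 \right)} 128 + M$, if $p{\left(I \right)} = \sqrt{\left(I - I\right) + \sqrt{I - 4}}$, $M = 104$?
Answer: $104 + 128 \sqrt[4]{-3} \approx 223.12 + 119.12 i$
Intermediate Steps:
$p{\left(I \right)} = \sqrt[4]{-4 + I}$ ($p{\left(I \right)} = \sqrt{0 + \sqrt{-4 + I}} = \sqrt{\sqrt{-4 + I}} = \sqrt[4]{-4 + I}$)
$p{\left(1 \right)} 128 + M = \sqrt[4]{-4 + 1} \cdot 128 + 104 = \sqrt[4]{-3} \cdot 128 + 104 = 128 \sqrt[4]{-3} + 104 = 104 + 128 \sqrt[4]{-3}$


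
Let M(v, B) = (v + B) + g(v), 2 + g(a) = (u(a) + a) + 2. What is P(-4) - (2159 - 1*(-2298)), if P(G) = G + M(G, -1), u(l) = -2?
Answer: -4472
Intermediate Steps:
g(a) = -2 + a (g(a) = -2 + ((-2 + a) + 2) = -2 + a)
M(v, B) = -2 + B + 2*v (M(v, B) = (v + B) + (-2 + v) = (B + v) + (-2 + v) = -2 + B + 2*v)
P(G) = -3 + 3*G (P(G) = G + (-2 - 1 + 2*G) = G + (-3 + 2*G) = -3 + 3*G)
P(-4) - (2159 - 1*(-2298)) = (-3 + 3*(-4)) - (2159 - 1*(-2298)) = (-3 - 12) - (2159 + 2298) = -15 - 1*4457 = -15 - 4457 = -4472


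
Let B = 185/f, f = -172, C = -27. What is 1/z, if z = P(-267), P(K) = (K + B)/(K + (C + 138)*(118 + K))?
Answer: 2890632/46109 ≈ 62.691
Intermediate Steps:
B = -185/172 (B = 185/(-172) = 185*(-1/172) = -185/172 ≈ -1.0756)
P(K) = (-185/172 + K)/(13098 + 112*K) (P(K) = (K - 185/172)/(K + (-27 + 138)*(118 + K)) = (-185/172 + K)/(K + 111*(118 + K)) = (-185/172 + K)/(K + (13098 + 111*K)) = (-185/172 + K)/(13098 + 112*K))
z = 46109/2890632 (z = (-185 + 172*(-267))/(344*(6549 + 56*(-267))) = (-185 - 45924)/(344*(6549 - 14952)) = (1/344)*(-46109)/(-8403) = (1/344)*(-1/8403)*(-46109) = 46109/2890632 ≈ 0.015951)
1/z = 1/(46109/2890632) = 2890632/46109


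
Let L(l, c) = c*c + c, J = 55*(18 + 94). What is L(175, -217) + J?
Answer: 53032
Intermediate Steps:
J = 6160 (J = 55*112 = 6160)
L(l, c) = c + c**2 (L(l, c) = c**2 + c = c + c**2)
L(175, -217) + J = -217*(1 - 217) + 6160 = -217*(-216) + 6160 = 46872 + 6160 = 53032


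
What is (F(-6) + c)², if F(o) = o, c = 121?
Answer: 13225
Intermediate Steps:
(F(-6) + c)² = (-6 + 121)² = 115² = 13225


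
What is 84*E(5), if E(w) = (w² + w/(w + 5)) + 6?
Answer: 2646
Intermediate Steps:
E(w) = 6 + w² + w/(5 + w) (E(w) = (w² + w/(5 + w)) + 6 = 6 + w² + w/(5 + w))
84*E(5) = 84*((30 + 5³ + 5*5² + 7*5)/(5 + 5)) = 84*((30 + 125 + 5*25 + 35)/10) = 84*((30 + 125 + 125 + 35)/10) = 84*((⅒)*315) = 84*(63/2) = 2646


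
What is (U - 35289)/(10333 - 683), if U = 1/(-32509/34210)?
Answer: -1147244311/313711850 ≈ -3.6570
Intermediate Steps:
U = -34210/32509 (U = 1/(-32509*1/34210) = 1/(-32509/34210) = -34210/32509 ≈ -1.0523)
(U - 35289)/(10333 - 683) = (-34210/32509 - 35289)/(10333 - 683) = -1147244311/32509/9650 = -1147244311/32509*1/9650 = -1147244311/313711850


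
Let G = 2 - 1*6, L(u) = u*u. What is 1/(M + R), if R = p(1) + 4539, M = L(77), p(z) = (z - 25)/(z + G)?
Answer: 1/10476 ≈ 9.5456e-5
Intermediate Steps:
L(u) = u²
G = -4 (G = 2 - 6 = -4)
p(z) = (-25 + z)/(-4 + z) (p(z) = (z - 25)/(z - 4) = (-25 + z)/(-4 + z))
M = 5929 (M = 77² = 5929)
R = 4547 (R = (-25 + 1)/(-4 + 1) + 4539 = -24/(-3) + 4539 = -⅓*(-24) + 4539 = 8 + 4539 = 4547)
1/(M + R) = 1/(5929 + 4547) = 1/10476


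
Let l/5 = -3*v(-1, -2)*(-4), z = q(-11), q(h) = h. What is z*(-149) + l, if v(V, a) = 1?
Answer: 1699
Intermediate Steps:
z = -11
l = 60 (l = 5*(-3*1*(-4)) = 5*(-3*(-4)) = 5*12 = 60)
z*(-149) + l = -11*(-149) + 60 = 1639 + 60 = 1699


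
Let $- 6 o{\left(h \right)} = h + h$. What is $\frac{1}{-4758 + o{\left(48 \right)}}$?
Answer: $- \frac{1}{4774} \approx -0.00020947$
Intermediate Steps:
$o{\left(h \right)} = - \frac{h}{3}$ ($o{\left(h \right)} = - \frac{h + h}{6} = - \frac{2 h}{6} = - \frac{h}{3}$)
$\frac{1}{-4758 + o{\left(48 \right)}} = \frac{1}{-4758 - 16} = \frac{1}{-4774} = - \frac{1}{4774}$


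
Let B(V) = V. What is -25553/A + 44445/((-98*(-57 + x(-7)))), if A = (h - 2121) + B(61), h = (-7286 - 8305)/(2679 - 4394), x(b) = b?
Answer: 431187131945/22060562048 ≈ 19.546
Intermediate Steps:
h = 15591/1715 (h = -15591/(-1715) = -15591*(-1/1715) = 15591/1715 ≈ 9.0910)
A = -3517309/1715 (A = (15591/1715 - 2121) + 61 = -3621924/1715 + 61 = -3517309/1715 ≈ -2050.9)
-25553/A + 44445/((-98*(-57 + x(-7)))) = -25553/(-3517309/1715) + 44445/((-98*(-57 - 7))) = -25553*(-1715/3517309) + 44445/((-98*(-64))) = 43823395/3517309 + 44445/6272 = 431187131945/22060562048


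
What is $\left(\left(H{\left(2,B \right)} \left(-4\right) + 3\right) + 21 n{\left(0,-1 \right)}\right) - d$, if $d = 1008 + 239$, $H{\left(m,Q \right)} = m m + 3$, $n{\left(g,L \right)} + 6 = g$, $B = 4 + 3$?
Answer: $-1398$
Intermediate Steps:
$B = 7$
$n{\left(g,L \right)} = -6 + g$
$H{\left(m,Q \right)} = 3 + m^{2}$ ($H{\left(m,Q \right)} = m^{2} + 3 = 3 + m^{2}$)
$d = 1247$
$\left(\left(H{\left(2,B \right)} \left(-4\right) + 3\right) + 21 n{\left(0,-1 \right)}\right) - d = \left(\left(\left(3 + 2^{2}\right) \left(-4\right) + 3\right) + 21 \left(-6 + 0\right)\right) - 1247 = \left(\left(\left(3 + 4\right) \left(-4\right) + 3\right) + 21 \left(-6\right)\right) - 1247 = \left(\left(7 \left(-4\right) + 3\right) - 126\right) - 1247 = \left(\left(-28 + 3\right) - 126\right) - 1247 = \left(-25 - 126\right) - 1247 = -151 - 1247 = -1398$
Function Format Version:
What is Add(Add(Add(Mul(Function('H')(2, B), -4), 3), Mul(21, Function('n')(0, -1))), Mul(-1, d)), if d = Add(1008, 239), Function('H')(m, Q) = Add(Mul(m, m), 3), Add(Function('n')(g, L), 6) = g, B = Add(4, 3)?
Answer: -1398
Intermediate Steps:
B = 7
Function('n')(g, L) = Add(-6, g)
Function('H')(m, Q) = Add(3, Pow(m, 2)) (Function('H')(m, Q) = Add(Pow(m, 2), 3) = Add(3, Pow(m, 2)))
d = 1247
Add(Add(Add(Mul(Function('H')(2, B), -4), 3), Mul(21, Function('n')(0, -1))), Mul(-1, d)) = Add(Add(Add(Mul(Add(3, Pow(2, 2)), -4), 3), Mul(21, Add(-6, 0))), Mul(-1, 1247)) = Add(Add(Add(Mul(Add(3, 4), -4), 3), Mul(21, -6)), -1247) = Add(Add(Add(Mul(7, -4), 3), -126), -1247) = Add(Add(Add(-28, 3), -126), -1247) = Add(Add(-25, -126), -1247) = Add(-151, -1247) = -1398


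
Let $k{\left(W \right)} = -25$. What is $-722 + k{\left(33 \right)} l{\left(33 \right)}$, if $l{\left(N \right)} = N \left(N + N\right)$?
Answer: $-55172$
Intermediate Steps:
$l{\left(N \right)} = 2 N^{2}$ ($l{\left(N \right)} = N 2 N = 2 N^{2}$)
$-722 + k{\left(33 \right)} l{\left(33 \right)} = -722 - 25 \cdot 2 \cdot 33^{2} = -722 - 25 \cdot 2 \cdot 1089 = -722 - 54450 = -55172$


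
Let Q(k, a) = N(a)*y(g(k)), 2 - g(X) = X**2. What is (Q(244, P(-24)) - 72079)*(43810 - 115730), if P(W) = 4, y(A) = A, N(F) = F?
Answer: 22310662800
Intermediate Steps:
g(X) = 2 - X**2
Q(k, a) = a*(2 - k**2)
(Q(244, P(-24)) - 72079)*(43810 - 115730) = (4*(2 - 1*244**2) - 72079)*(43810 - 115730) = (4*(2 - 1*59536) - 72079)*(-71920) = (4*(2 - 59536) - 72079)*(-71920) = (4*(-59534) - 72079)*(-71920) = (-238136 - 72079)*(-71920) = -310215*(-71920) = 22310662800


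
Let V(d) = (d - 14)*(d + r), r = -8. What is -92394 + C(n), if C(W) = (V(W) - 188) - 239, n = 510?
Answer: 156171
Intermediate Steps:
V(d) = (-14 + d)*(-8 + d) (V(d) = (d - 14)*(d - 8) = (-14 + d)*(-8 + d))
C(W) = -315 + W**2 - 22*W (C(W) = ((112 + W**2 - 22*W) - 188) - 239 = (-76 + W**2 - 22*W) - 239 = -315 + W**2 - 22*W)
-92394 + C(n) = -92394 + (-315 + 510**2 - 22*510) = -92394 + (-315 + 260100 - 11220) = -92394 + 248565 = 156171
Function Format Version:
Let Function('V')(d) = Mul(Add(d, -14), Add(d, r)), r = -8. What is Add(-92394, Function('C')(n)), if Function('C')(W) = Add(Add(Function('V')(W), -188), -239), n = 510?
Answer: 156171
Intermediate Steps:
Function('V')(d) = Mul(Add(-14, d), Add(-8, d)) (Function('V')(d) = Mul(Add(d, -14), Add(d, -8)) = Mul(Add(-14, d), Add(-8, d)))
Function('C')(W) = Add(-315, Pow(W, 2), Mul(-22, W)) (Function('C')(W) = Add(Add(Add(112, Pow(W, 2), Mul(-22, W)), -188), -239) = Add(Add(-76, Pow(W, 2), Mul(-22, W)), -239) = Add(-315, Pow(W, 2), Mul(-22, W)))
Add(-92394, Function('C')(n)) = Add(-92394, Add(-315, Pow(510, 2), Mul(-22, 510))) = Add(-92394, Add(-315, 260100, -11220)) = Add(-92394, 248565) = 156171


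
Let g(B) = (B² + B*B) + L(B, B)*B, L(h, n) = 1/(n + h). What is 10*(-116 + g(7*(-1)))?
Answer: -175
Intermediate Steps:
L(h, n) = 1/(h + n)
g(B) = ½ + 2*B² (g(B) = (B² + B*B) + B/(B + B) = (B² + B²) + B/((2*B)) = 2*B² + (1/(2*B))*B = 2*B² + ½ = ½ + 2*B²)
10*(-116 + g(7*(-1))) = 10*(-116 + (½ + 2*(7*(-1))²)) = 10*(-116 + (½ + 2*(-7)²)) = 10*(-116 + (½ + 2*49)) = 10*(-116 + (½ + 98)) = 10*(-116 + 197/2) = 10*(-35/2) = -175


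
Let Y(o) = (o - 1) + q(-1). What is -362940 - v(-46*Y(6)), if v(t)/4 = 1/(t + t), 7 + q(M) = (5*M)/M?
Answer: -25042859/69 ≈ -3.6294e+5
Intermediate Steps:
q(M) = -2 (q(M) = -7 + (5*M)/M = -7 + 5 = -2)
Y(o) = -3 + o (Y(o) = (o - 1) - 2 = (-1 + o) - 2 = -3 + o)
v(t) = 2/t (v(t) = 4/(t + t) = 4/((2*t)) = 4*(1/(2*t)) = 2/t)
-362940 - v(-46*Y(6)) = -362940 - 2/((-46*(-3 + 6))) = -362940 - 2/((-46*3)) = -362940 - 2/(-138) = -362940 - 2*(-1)/138 = -362940 - 1*(-1/69) = -362940 + 1/69 = -25042859/69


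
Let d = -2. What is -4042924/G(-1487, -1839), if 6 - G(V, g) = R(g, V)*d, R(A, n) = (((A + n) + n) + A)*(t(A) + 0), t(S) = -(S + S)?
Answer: 2021462/24466053 ≈ 0.082623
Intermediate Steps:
t(S) = -2*S
R(A, n) = -2*A*(2*A + 2*n) (R(A, n) = (((A + n) + n) + A)*(-2*A + 0) = ((A + 2*n) + A)*(-2*A) = (2*A + 2*n)*(-2*A) = -2*A*(2*A + 2*n))
G(V, g) = 6 - 8*g*(V + g) (G(V, g) = 6 - (-4*g*(g + V))*(-2) = 6 - (-4*g*(V + g))*(-2) = 6 - 8*g*(V + g))
-4042924/G(-1487, -1839) = -4042924/(6 - 8*(-1839)*(-1487 - 1839)) = -4042924/(6 - 8*(-1839)*(-3326)) = -4042924/(6 - 48932112) = -4042924/(-48932106) = -4042924*(-1/48932106) = 2021462/24466053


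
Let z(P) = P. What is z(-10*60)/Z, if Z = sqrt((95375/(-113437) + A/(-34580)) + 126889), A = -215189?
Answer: -400*sqrt(35659079119130049905)/1418126590983 ≈ -1.6843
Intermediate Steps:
Z = 9*sqrt(35659079119130049905)/150871210 (Z = sqrt((95375/(-113437) - 215189/(-34580)) + 126889) = sqrt((95375*(-1/113437) - 215189*(-1/34580)) + 126889) = sqrt((-95375/113437 + 16553/2660) + 126889) = sqrt(1624025161/301742420 + 126889) = sqrt(38289417956541/301742420) = 9*sqrt(35659079119130049905)/150871210 ≈ 356.22)
z(-10*60)/Z = (-10*60)/((9*sqrt(35659079119130049905)/150871210)) = -400*sqrt(35659079119130049905)/1418126590983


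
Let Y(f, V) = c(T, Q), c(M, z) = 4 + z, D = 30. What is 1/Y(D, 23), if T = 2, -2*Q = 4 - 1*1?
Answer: ⅖ ≈ 0.40000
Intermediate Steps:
Q = -3/2 (Q = -(4 - 1*1)/2 = -(4 - 1)/2 = -½*3 = -3/2 ≈ -1.5000)
Y(f, V) = 5/2 (Y(f, V) = 4 - 3/2 = 5/2)
1/Y(D, 23) = 1/(5/2) = ⅖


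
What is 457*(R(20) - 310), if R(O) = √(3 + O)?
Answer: -141670 + 457*√23 ≈ -1.3948e+5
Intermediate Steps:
457*(R(20) - 310) = 457*(√(3 + 20) - 310) = 457*(√23 - 310) = 457*(-310 + √23) = -141670 + 457*√23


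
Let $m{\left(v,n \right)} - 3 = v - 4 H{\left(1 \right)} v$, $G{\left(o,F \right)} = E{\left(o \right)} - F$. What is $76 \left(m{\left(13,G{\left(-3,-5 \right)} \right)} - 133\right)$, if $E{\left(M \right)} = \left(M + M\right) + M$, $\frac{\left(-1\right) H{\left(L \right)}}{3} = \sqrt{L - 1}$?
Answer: $-9880$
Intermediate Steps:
$H{\left(L \right)} = - 3 \sqrt{-1 + L}$ ($H{\left(L \right)} = - 3 \sqrt{L - 1} = - 3 \sqrt{-1 + L}$)
$E{\left(M \right)} = 3 M$ ($E{\left(M \right)} = 2 M + M = 3 M$)
$G{\left(o,F \right)} = - F + 3 o$ ($G{\left(o,F \right)} = 3 o - F = - F + 3 o$)
$m{\left(v,n \right)} = 3$ ($m{\left(v,n \right)} = 3 + v - 4 \left(- 3 \sqrt{-1 + 1}\right) v = 3 + v - 4 \left(- 3 \sqrt{0}\right) v = 3 + v - 4 \left(\left(-3\right) 0\right) v = 3 + v \left(-4\right) 0 v = 3 + v 0 v = 3 + v 0 = 3 + 0 = 3$)
$76 \left(m{\left(13,G{\left(-3,-5 \right)} \right)} - 133\right) = 76 \left(3 - 133\right) = 76 \left(-130\right) = -9880$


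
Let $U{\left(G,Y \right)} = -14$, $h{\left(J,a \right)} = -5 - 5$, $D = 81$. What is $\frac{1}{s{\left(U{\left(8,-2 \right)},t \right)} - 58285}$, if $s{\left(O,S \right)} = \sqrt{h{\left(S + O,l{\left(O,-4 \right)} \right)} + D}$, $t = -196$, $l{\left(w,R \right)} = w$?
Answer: $- \frac{58285}{3397141154} - \frac{\sqrt{71}}{3397141154} \approx -1.716 \cdot 10^{-5}$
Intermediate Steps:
$h{\left(J,a \right)} = -10$
$s{\left(O,S \right)} = \sqrt{71}$ ($s{\left(O,S \right)} = \sqrt{-10 + 81} = \sqrt{71}$)
$\frac{1}{s{\left(U{\left(8,-2 \right)},t \right)} - 58285} = \frac{1}{\sqrt{71} - 58285} = \frac{1}{-58285 + \sqrt{71}}$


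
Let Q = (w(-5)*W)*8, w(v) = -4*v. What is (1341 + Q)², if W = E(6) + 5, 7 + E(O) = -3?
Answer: 292681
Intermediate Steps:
E(O) = -10 (E(O) = -7 - 3 = -10)
W = -5 (W = -10 + 5 = -5)
Q = -800 (Q = (-4*(-5)*(-5))*8 = (20*(-5))*8 = -100*8 = -800)
(1341 + Q)² = (1341 - 800)² = 541² = 292681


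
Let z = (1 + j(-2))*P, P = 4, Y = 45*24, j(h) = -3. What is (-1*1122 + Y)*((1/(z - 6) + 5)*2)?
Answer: -414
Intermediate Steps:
Y = 1080
z = -8 (z = (1 - 3)*4 = -2*4 = -8)
(-1*1122 + Y)*((1/(z - 6) + 5)*2) = (-1*1122 + 1080)*((1/(-8 - 6) + 5)*2) = (-1122 + 1080)*((1/(-14) + 5)*2) = -42*(-1/14 + 5)*2 = -207*2 = -42*69/7 = -414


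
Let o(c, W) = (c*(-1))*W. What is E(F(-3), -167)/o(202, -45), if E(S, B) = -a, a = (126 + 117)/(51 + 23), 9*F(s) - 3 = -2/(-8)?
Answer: -27/74740 ≈ -0.00036125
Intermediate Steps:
F(s) = 13/36 (F(s) = ⅓ + (-2/(-8))/9 = ⅓ + (-2*(-⅛))/9 = ⅓ + (⅑)*(¼) = ⅓ + 1/36 = 13/36)
o(c, W) = -W*c (o(c, W) = (-c)*W = -W*c)
a = 243/74 ≈ 3.2838
E(S, B) = -243/74 (E(S, B) = -1*243/74 = -243/74)
E(F(-3), -167)/o(202, -45) = -243/(74*((-1*(-45)*202))) = -243/74/9090 = -243/74*1/9090 = -27/74740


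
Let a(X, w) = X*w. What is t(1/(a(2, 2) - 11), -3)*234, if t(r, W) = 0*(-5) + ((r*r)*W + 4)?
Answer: 45162/49 ≈ 921.67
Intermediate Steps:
t(r, W) = 4 + W*r² (t(r, W) = 0 + (r²*W + 4) = 0 + (W*r² + 4) = 0 + (4 + W*r²) = 4 + W*r²)
t(1/(a(2, 2) - 11), -3)*234 = (4 - 3/(2*2 - 11)²)*234 = (4 - 3/(4 - 11)²)*234 = (4 - 3*(1/(-7))²)*234 = (4 - 3*(-⅐)²)*234 = (4 - 3*1/49)*234 = (4 - 3/49)*234 = (193/49)*234 = 45162/49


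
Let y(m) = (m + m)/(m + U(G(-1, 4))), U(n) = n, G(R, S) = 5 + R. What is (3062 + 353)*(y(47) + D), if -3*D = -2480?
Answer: 144297410/51 ≈ 2.8294e+6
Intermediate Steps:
D = 2480/3 (D = -⅓*(-2480) = 2480/3 ≈ 826.67)
y(m) = 2*m/(4 + m) (y(m) = (m + m)/(m + (5 - 1)) = (2*m)/(m + 4) = (2*m)/(4 + m) = 2*m/(4 + m))
(3062 + 353)*(y(47) + D) = (3062 + 353)*(2*47/(4 + 47) + 2480/3) = 3415*(2*47/51 + 2480/3) = 3415*(2*47*(1/51) + 2480/3) = 3415*(94/51 + 2480/3) = 3415*(42254/51) = 144297410/51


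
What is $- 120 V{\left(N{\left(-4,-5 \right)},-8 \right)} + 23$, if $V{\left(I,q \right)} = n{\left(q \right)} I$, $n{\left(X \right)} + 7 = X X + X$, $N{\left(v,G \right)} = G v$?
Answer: $-117577$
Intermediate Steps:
$n{\left(X \right)} = -7 + X + X^{2}$ ($n{\left(X \right)} = -7 + \left(X X + X\right) = -7 + \left(X^{2} + X\right) = -7 + \left(X + X^{2}\right) = -7 + X + X^{2}$)
$V{\left(I,q \right)} = I \left(-7 + q + q^{2}\right)$ ($V{\left(I,q \right)} = \left(-7 + q + q^{2}\right) I = I \left(-7 + q + q^{2}\right)$)
$- 120 V{\left(N{\left(-4,-5 \right)},-8 \right)} + 23 = - 120 \left(-5\right) \left(-4\right) \left(-7 - 8 + \left(-8\right)^{2}\right) + 23 = - 120 \cdot 20 \left(-7 - 8 + 64\right) + 23 = - 120 \cdot 20 \cdot 49 + 23 = \left(-120\right) 980 + 23 = -117600 + 23 = -117577$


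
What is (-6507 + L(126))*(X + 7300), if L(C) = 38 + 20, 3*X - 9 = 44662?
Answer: -429316379/3 ≈ -1.4311e+8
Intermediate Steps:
X = 44671/3 (X = 3 + (⅓)*44662 = 3 + 44662/3 = 44671/3 ≈ 14890.)
L(C) = 58
(-6507 + L(126))*(X + 7300) = (-6507 + 58)*(44671/3 + 7300) = -6449*66571/3 = -429316379/3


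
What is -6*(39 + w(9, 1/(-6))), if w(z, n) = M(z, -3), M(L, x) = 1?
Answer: -240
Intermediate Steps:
w(z, n) = 1
-6*(39 + w(9, 1/(-6))) = -6*(39 + 1) = -6*40 = -240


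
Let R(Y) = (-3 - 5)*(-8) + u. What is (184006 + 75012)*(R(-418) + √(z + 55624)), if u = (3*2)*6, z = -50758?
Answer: 25901800 + 259018*√4866 ≈ 4.3970e+7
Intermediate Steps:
u = 36 (u = 6*6 = 36)
R(Y) = 100 (R(Y) = (-3 - 5)*(-8) + 36 = -8*(-8) + 36 = 64 + 36 = 100)
(184006 + 75012)*(R(-418) + √(z + 55624)) = (184006 + 75012)*(100 + √(-50758 + 55624)) = 259018*(100 + √4866) = 25901800 + 259018*√4866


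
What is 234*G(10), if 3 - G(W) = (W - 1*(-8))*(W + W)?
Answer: -83538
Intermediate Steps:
G(W) = 3 - 2*W*(8 + W) (G(W) = 3 - (W - 1*(-8))*(W + W) = 3 - (W + 8)*2*W = 3 - (8 + W)*2*W = 3 - 2*W*(8 + W))
234*G(10) = 234*(3 - 16*10 - 2*10²) = 234*(3 - 160 - 2*100) = 234*(3 - 160 - 200) = 234*(-357) = -83538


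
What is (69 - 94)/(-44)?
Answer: 25/44 ≈ 0.56818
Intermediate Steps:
(69 - 94)/(-44) = -1/44*(-25) = 25/44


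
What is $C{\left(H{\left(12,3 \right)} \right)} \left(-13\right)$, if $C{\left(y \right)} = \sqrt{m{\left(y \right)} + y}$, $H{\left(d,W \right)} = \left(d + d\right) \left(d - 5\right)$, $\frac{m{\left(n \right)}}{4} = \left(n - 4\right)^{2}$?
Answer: $- 26 \sqrt{26938} \approx -4267.3$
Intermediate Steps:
$m{\left(n \right)} = 4 \left(-4 + n\right)^{2}$ ($m{\left(n \right)} = 4 \left(n - 4\right)^{2} = 4 \left(-4 + n\right)^{2}$)
$H{\left(d,W \right)} = 2 d \left(-5 + d\right)$
$C{\left(y \right)} = \sqrt{y + 4 \left(-4 + y\right)^{2}}$ ($C{\left(y \right)} = \sqrt{4 \left(-4 + y\right)^{2} + y} = \sqrt{y + 4 \left(-4 + y\right)^{2}}$)
$C{\left(H{\left(12,3 \right)} \right)} \left(-13\right) = \sqrt{2 \cdot 12 \left(-5 + 12\right) + 4 \left(-4 + 2 \cdot 12 \left(-5 + 12\right)\right)^{2}} \left(-13\right) = \sqrt{2 \cdot 12 \cdot 7 + 4 \left(-4 + 2 \cdot 12 \cdot 7\right)^{2}} \left(-13\right) = \sqrt{168 + 4 \left(-4 + 168\right)^{2}} \left(-13\right) = \sqrt{168 + 4 \cdot 164^{2}} \left(-13\right) = \sqrt{168 + 4 \cdot 26896} \left(-13\right) = \sqrt{168 + 107584} \left(-13\right) = \sqrt{107752} \left(-13\right) = 2 \sqrt{26938} \left(-13\right) = - 26 \sqrt{26938}$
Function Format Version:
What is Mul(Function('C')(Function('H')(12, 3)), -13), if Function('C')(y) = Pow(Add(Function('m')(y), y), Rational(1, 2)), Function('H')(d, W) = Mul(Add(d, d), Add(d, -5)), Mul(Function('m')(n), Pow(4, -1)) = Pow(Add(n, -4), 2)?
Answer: Mul(-26, Pow(26938, Rational(1, 2))) ≈ -4267.3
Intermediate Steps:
Function('m')(n) = Mul(4, Pow(Add(-4, n), 2)) (Function('m')(n) = Mul(4, Pow(Add(n, -4), 2)) = Mul(4, Pow(Add(-4, n), 2)))
Function('H')(d, W) = Mul(2, d, Add(-5, d)) (Function('H')(d, W) = Mul(Mul(2, d), Add(-5, d)) = Mul(2, d, Add(-5, d)))
Function('C')(y) = Pow(Add(y, Mul(4, Pow(Add(-4, y), 2))), Rational(1, 2)) (Function('C')(y) = Pow(Add(Mul(4, Pow(Add(-4, y), 2)), y), Rational(1, 2)) = Pow(Add(y, Mul(4, Pow(Add(-4, y), 2))), Rational(1, 2)))
Mul(Function('C')(Function('H')(12, 3)), -13) = Mul(Pow(Add(Mul(2, 12, Add(-5, 12)), Mul(4, Pow(Add(-4, Mul(2, 12, Add(-5, 12))), 2))), Rational(1, 2)), -13) = Mul(Pow(Add(Mul(2, 12, 7), Mul(4, Pow(Add(-4, Mul(2, 12, 7)), 2))), Rational(1, 2)), -13) = Mul(Pow(Add(168, Mul(4, Pow(Add(-4, 168), 2))), Rational(1, 2)), -13) = Mul(Pow(Add(168, Mul(4, Pow(164, 2))), Rational(1, 2)), -13) = Mul(Pow(Add(168, Mul(4, 26896)), Rational(1, 2)), -13) = Mul(Pow(Add(168, 107584), Rational(1, 2)), -13) = Mul(Pow(107752, Rational(1, 2)), -13) = Mul(Mul(2, Pow(26938, Rational(1, 2))), -13) = Mul(-26, Pow(26938, Rational(1, 2)))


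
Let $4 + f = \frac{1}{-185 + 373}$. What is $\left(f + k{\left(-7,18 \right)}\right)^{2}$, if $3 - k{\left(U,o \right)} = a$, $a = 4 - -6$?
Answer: $\frac{4272489}{35344} \approx 120.88$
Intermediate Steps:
$f = - \frac{751}{188}$ ($f = -4 + \frac{1}{-185 + 373} = -4 + \frac{1}{188} = - \frac{751}{188} \approx -3.9947$)
$a = 10$ ($a = 4 + 6 = 10$)
$k{\left(U,o \right)} = -7$ ($k{\left(U,o \right)} = 3 - 10 = -7$)
$\left(f + k{\left(-7,18 \right)}\right)^{2} = \left(- \frac{751}{188} - 7\right)^{2} = \left(- \frac{2067}{188}\right)^{2} = \frac{4272489}{35344}$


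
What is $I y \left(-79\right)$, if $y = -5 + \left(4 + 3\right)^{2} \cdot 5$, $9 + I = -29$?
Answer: $720480$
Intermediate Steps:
$I = -38$ ($I = -9 - 29 = -38$)
$y = 240$ ($y = -5 + 7^{2} \cdot 5 = -5 + 49 \cdot 5 = -5 + 245 = 240$)
$I y \left(-79\right) = \left(-38\right) 240 \left(-79\right) = \left(-9120\right) \left(-79\right) = 720480$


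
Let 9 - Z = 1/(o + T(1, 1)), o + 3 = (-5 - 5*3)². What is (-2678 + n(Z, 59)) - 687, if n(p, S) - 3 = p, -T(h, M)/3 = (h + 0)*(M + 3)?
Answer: -1290906/385 ≈ -3353.0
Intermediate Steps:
T(h, M) = -3*h*(3 + M) (T(h, M) = -3*(h + 0)*(M + 3) = -3*h*(3 + M))
o = 397 (o = -3 + (-5 - 5*3)² = -3 + (-5 - 15)² = -3 + (-20)² = -3 + 400 = 397)
Z = 3464/385 (Z = 9 - 1/(397 - 3*1*(3 + 1)) = 9 - 1/(397 - 3*1*4) = 9 - 1/(397 - 12) = 9 - 1/385 = 3464/385 ≈ 8.9974)
n(p, S) = 3 + p
(-2678 + n(Z, 59)) - 687 = (-2678 + (3 + 3464/385)) - 687 = (-2678 + 4619/385) - 687 = -1026411/385 - 687 = -1290906/385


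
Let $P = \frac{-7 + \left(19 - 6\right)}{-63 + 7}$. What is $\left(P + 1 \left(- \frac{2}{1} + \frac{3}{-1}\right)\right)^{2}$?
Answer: $\frac{20449}{784} \approx 26.083$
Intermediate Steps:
$P = - \frac{3}{28}$ ($P = \frac{-7 + \left(19 - 6\right)}{-56} = \left(-7 + 13\right) \left(- \frac{1}{56}\right) = 6 \left(- \frac{1}{56}\right) = - \frac{3}{28} \approx -0.10714$)
$\left(P + 1 \left(- \frac{2}{1} + \frac{3}{-1}\right)\right)^{2} = \left(- \frac{3}{28} + 1 \left(- \frac{2}{1} + \frac{3}{-1}\right)\right)^{2} = \left(- \frac{3}{28} + 1 \left(\left(-2\right) 1 + 3 \left(-1\right)\right)\right)^{2} = \left(- \frac{3}{28} + 1 \left(-2 - 3\right)\right)^{2} = \left(- \frac{3}{28} + 1 \left(-5\right)\right)^{2} = \left(- \frac{3}{28} - 5\right)^{2} = \left(- \frac{143}{28}\right)^{2} = \frac{20449}{784}$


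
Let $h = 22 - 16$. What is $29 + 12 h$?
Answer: $101$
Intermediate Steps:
$h = 6$
$29 + 12 h = 29 + 12 \cdot 6 = 29 + 72 = 101$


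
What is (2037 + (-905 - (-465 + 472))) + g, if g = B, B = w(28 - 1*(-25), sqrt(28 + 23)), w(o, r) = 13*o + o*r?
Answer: 1814 + 53*sqrt(51) ≈ 2192.5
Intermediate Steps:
B = 689 + 53*sqrt(51) (B = (28 - 1*(-25))*(13 + sqrt(28 + 23)) = (28 + 25)*(13 + sqrt(51)) = 53*(13 + sqrt(51)) = 689 + 53*sqrt(51) ≈ 1067.5)
g = 689 + 53*sqrt(51) ≈ 1067.5
(2037 + (-905 - (-465 + 472))) + g = (2037 + (-905 - (-465 + 472))) + (689 + 53*sqrt(51)) = (2037 + (-905 - 1*7)) + (689 + 53*sqrt(51)) = (2037 + (-905 - 7)) + (689 + 53*sqrt(51)) = (2037 - 912) + (689 + 53*sqrt(51)) = 1125 + (689 + 53*sqrt(51)) = 1814 + 53*sqrt(51)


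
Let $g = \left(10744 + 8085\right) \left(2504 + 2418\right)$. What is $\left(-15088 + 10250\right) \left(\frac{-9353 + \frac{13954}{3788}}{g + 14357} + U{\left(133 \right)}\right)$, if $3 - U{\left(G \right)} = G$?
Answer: $\frac{11041438721038319}{17555617633} \approx 6.2894 \cdot 10^{5}$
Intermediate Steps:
$U{\left(G \right)} = 3 - G$
$g = 92676338$ ($g = 18829 \cdot 4922 = 92676338$)
$\left(-15088 + 10250\right) \left(\frac{-9353 + \frac{13954}{3788}}{g + 14357} + U{\left(133 \right)}\right) = \left(-15088 + 10250\right) \left(\frac{-9353 + \frac{13954}{3788}}{92676338 + 14357} + \left(3 - 133\right)\right) = - 4838 \left(\frac{-9353 + 13954 \cdot \frac{1}{3788}}{92690695} + \left(3 - 133\right)\right) = - 4838 \left(\left(-9353 + \frac{6977}{1894}\right) \frac{1}{92690695} - 130\right) = - 4838 \left(\left(- \frac{17707605}{1894}\right) \frac{1}{92690695} - 130\right) = - 4838 \left(- \frac{3541521}{35111235266} - 130\right) = \left(-4838\right) \left(- \frac{4564464126101}{35111235266}\right) = \frac{11041438721038319}{17555617633}$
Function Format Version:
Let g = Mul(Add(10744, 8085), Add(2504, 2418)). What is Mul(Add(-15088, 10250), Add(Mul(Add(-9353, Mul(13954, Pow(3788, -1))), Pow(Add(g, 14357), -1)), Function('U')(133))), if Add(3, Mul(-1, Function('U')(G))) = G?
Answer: Rational(11041438721038319, 17555617633) ≈ 6.2894e+5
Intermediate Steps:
Function('U')(G) = Add(3, Mul(-1, G))
g = 92676338 (g = Mul(18829, 4922) = 92676338)
Mul(Add(-15088, 10250), Add(Mul(Add(-9353, Mul(13954, Pow(3788, -1))), Pow(Add(g, 14357), -1)), Function('U')(133))) = Mul(Add(-15088, 10250), Add(Mul(Add(-9353, Mul(13954, Pow(3788, -1))), Pow(Add(92676338, 14357), -1)), Add(3, Mul(-1, 133)))) = Mul(-4838, Add(Mul(Add(-9353, Mul(13954, Rational(1, 3788))), Pow(92690695, -1)), Add(3, -133))) = Mul(-4838, Add(Mul(Add(-9353, Rational(6977, 1894)), Rational(1, 92690695)), -130)) = Mul(-4838, Add(Mul(Rational(-17707605, 1894), Rational(1, 92690695)), -130)) = Mul(-4838, Add(Rational(-3541521, 35111235266), -130)) = Mul(-4838, Rational(-4564464126101, 35111235266)) = Rational(11041438721038319, 17555617633)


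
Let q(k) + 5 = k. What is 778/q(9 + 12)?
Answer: 389/8 ≈ 48.625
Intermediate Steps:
q(k) = -5 + k
778/q(9 + 12) = 778/(-5 + (9 + 12)) = 778/(-5 + 21) = 778/16 = 778*(1/16) = 389/8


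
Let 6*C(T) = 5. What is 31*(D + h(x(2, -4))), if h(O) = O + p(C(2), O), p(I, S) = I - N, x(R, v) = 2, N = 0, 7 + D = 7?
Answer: 527/6 ≈ 87.833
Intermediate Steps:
D = 0 (D = -7 + 7 = 0)
C(T) = ⅚ (C(T) = (⅙)*5 = ⅚)
p(I, S) = I (p(I, S) = I - 1*0 = I + 0 = I)
h(O) = ⅚ + O (h(O) = O + ⅚ = ⅚ + O)
31*(D + h(x(2, -4))) = 31*(0 + (⅚ + 2)) = 31*(0 + 17/6) = 31*(17/6) = 527/6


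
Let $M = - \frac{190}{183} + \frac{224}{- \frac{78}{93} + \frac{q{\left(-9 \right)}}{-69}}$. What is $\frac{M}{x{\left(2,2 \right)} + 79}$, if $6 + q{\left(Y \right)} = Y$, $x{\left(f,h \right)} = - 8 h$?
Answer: $- \frac{29311466}{5107347} \approx -5.7391$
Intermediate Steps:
$q{\left(Y \right)} = -6 + Y$
$M = - \frac{29311466}{81069}$ ($M = - \frac{190}{183} + \frac{224}{- \frac{78}{93} + \frac{-6 - 9}{-69}} = \left(-190\right) \frac{1}{183} + \frac{224}{\left(-78\right) \frac{1}{93} - - \frac{5}{23}} = - \frac{190}{183} + \frac{224}{- \frac{26}{31} + \frac{5}{23}} = - \frac{190}{183} + \frac{224}{- \frac{443}{713}} = - \frac{190}{183} + 224 \left(- \frac{713}{443}\right) = - \frac{190}{183} - \frac{159712}{443} = - \frac{29311466}{81069} \approx -361.56$)
$\frac{M}{x{\left(2,2 \right)} + 79} = - \frac{29311466}{81069 \left(\left(-8\right) 2 + 79\right)} = - \frac{29311466}{81069 \left(-16 + 79\right)} = - \frac{29311466}{81069 \cdot 63} = \left(- \frac{29311466}{81069}\right) \frac{1}{63} = - \frac{29311466}{5107347}$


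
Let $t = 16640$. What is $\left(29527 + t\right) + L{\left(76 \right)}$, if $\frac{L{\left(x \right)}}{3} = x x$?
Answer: $63495$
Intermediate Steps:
$L{\left(x \right)} = 3 x^{2}$ ($L{\left(x \right)} = 3 x x = 3 x^{2}$)
$\left(29527 + t\right) + L{\left(76 \right)} = \left(29527 + 16640\right) + 3 \cdot 76^{2} = 46167 + 3 \cdot 5776 = 46167 + 17328 = 63495$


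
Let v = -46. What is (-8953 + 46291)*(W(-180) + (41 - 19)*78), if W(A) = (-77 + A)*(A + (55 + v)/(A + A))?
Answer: 35831355693/20 ≈ 1.7916e+9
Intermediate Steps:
W(A) = (-77 + A)*(A + 9/(2*A)) (W(A) = (-77 + A)*(A + (55 - 46)/(A + A)) = (-77 + A)*(A + 9/((2*A))) = (-77 + A)*(A + 9*(1/(2*A))) = (-77 + A)*(A + 9/(2*A)))
(-8953 + 46291)*(W(-180) + (41 - 19)*78) = (-8953 + 46291)*((9/2 + (-180)² - 77*(-180) - 693/2/(-180)) + (41 - 19)*78) = 37338*((9/2 + 32400 + 13860 - 693/2*(-1/180)) + 22*78) = 37338*((9/2 + 32400 + 13860 + 77/40) + 1716) = 37338*(1850657/40 + 1716) = 37338*(1919297/40) = 35831355693/20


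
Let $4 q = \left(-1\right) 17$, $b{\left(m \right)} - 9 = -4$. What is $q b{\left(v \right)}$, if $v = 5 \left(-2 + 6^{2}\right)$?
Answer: $- \frac{85}{4} \approx -21.25$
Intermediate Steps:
$v = 170$ ($v = 5 \left(-2 + 36\right) = 5 \cdot 34 = 170$)
$b{\left(m \right)} = 5$ ($b{\left(m \right)} = 9 - 4 = 5$)
$q = - \frac{17}{4}$ ($q = \frac{\left(-1\right) 17}{4} = \frac{1}{4} \left(-17\right) = - \frac{17}{4} \approx -4.25$)
$q b{\left(v \right)} = \left(- \frac{17}{4}\right) 5 = - \frac{85}{4}$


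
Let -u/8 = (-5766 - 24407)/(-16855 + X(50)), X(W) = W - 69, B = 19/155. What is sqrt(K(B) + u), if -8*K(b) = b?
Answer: 3*I*sqrt(2129120610)/36580 ≈ 3.7842*I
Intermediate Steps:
B = 19/155 (B = 19*(1/155) = 19/155 ≈ 0.12258)
K(b) = -b/8
X(W) = -69 + W
u = -844/59 (u = -8*(-5766 - 24407)/(-16855 + (-69 + 50)) = -(-241384)/(-16855 - 19) = -(-241384)/(-16874) = -(-241384)*(-1)/16874 = -8*211/118 = -844/59 ≈ -14.305)
sqrt(K(B) + u) = sqrt(-1/8*19/155 - 844/59) = sqrt(-19/1240 - 844/59) = sqrt(-1047681/73160) = 3*I*sqrt(2129120610)/36580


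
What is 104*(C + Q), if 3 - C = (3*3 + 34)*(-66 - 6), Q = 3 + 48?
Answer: 327600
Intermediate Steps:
Q = 51
C = 3099 (C = 3 - (3*3 + 34)*(-66 - 6) = 3 - (9 + 34)*(-72) = 3 - 43*(-72) = 3 - 1*(-3096) = 3 + 3096 = 3099)
104*(C + Q) = 104*(3099 + 51) = 104*3150 = 327600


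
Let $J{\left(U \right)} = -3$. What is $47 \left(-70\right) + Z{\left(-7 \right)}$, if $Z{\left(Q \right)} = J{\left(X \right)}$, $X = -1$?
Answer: $-3293$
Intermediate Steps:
$Z{\left(Q \right)} = -3$
$47 \left(-70\right) + Z{\left(-7 \right)} = 47 \left(-70\right) - 3 = -3290 - 3 = -3293$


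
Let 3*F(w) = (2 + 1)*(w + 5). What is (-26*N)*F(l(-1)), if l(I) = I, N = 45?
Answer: -4680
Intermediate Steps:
F(w) = 5 + w (F(w) = ((2 + 1)*(w + 5))/3 = (3*(5 + w))/3 = (15 + 3*w)/3 = 5 + w)
(-26*N)*F(l(-1)) = (-26*45)*(5 - 1) = -1170*4 = -4680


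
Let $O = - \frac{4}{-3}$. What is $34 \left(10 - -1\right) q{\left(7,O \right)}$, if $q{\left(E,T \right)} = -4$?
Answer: $-1496$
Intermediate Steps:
$O = \frac{4}{3}$ ($O = \left(-4\right) \left(- \frac{1}{3}\right) = \frac{4}{3} \approx 1.3333$)
$34 \left(10 - -1\right) q{\left(7,O \right)} = 34 \left(10 - -1\right) \left(-4\right) = 34 \left(10 + 1\right) \left(-4\right) = 34 \cdot 11 \left(-4\right) = 374 \left(-4\right) = -1496$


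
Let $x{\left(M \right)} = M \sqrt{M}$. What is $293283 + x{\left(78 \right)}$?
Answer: $293283 + 78 \sqrt{78} \approx 2.9397 \cdot 10^{5}$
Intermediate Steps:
$x{\left(M \right)} = M^{\frac{3}{2}}$
$293283 + x{\left(78 \right)} = 293283 + 78^{\frac{3}{2}} = 293283 + 78 \sqrt{78}$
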